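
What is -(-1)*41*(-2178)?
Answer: -89298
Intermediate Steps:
-(-1)*41*(-2178) = -(-1)*(-89298) = -1*89298 = -89298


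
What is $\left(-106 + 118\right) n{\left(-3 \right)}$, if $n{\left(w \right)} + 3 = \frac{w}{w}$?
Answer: $-24$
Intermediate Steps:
$n{\left(w \right)} = -2$ ($n{\left(w \right)} = -3 + \frac{w}{w} = -3 + 1 = -2$)
$\left(-106 + 118\right) n{\left(-3 \right)} = \left(-106 + 118\right) \left(-2\right) = 12 \left(-2\right) = -24$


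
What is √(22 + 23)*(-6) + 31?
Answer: 31 - 18*√5 ≈ -9.2492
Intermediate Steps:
√(22 + 23)*(-6) + 31 = √45*(-6) + 31 = (3*√5)*(-6) + 31 = -18*√5 + 31 = 31 - 18*√5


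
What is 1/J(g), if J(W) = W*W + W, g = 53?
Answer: 1/2862 ≈ 0.00034941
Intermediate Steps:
J(W) = W + W² (J(W) = W² + W = W + W²)
1/J(g) = 1/(53*(1 + 53)) = 1/(53*54) = 1/2862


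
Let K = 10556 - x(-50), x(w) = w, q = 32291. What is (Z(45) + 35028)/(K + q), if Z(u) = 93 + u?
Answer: 11722/14299 ≈ 0.81978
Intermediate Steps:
K = 10606 (K = 10556 - 1*(-50) = 10556 + 50 = 10606)
(Z(45) + 35028)/(K + q) = ((93 + 45) + 35028)/(10606 + 32291) = (138 + 35028)/42897 = 35166*(1/42897) = 11722/14299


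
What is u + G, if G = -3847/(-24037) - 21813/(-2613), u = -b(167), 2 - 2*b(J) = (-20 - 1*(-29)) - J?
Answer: -115136492/1610479 ≈ -71.492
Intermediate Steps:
b(J) = -7/2 + J/2 (b(J) = 1 - ((-20 - 1*(-29)) - J)/2 = 1 - ((-20 + 29) - J)/2 = 1 - (9 - J)/2 = 1 + (-9/2 + J/2) = -7/2 + J/2)
u = -80 (u = -(-7/2 + (1/2)*167) = -(-7/2 + 167/2) = -1*80 = -80)
G = 13701828/1610479 (G = -3847*(-1/24037) - 21813*(-1/2613) = 3847/24037 + 7271/871 = 13701828/1610479 ≈ 8.5079)
u + G = -80 + 13701828/1610479 = -115136492/1610479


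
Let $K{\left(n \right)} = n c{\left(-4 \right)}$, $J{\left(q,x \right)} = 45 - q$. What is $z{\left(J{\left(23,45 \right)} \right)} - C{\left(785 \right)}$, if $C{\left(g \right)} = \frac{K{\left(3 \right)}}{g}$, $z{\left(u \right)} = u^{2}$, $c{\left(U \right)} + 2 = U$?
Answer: $\frac{379958}{785} \approx 484.02$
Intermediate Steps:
$c{\left(U \right)} = -2 + U$
$K{\left(n \right)} = - 6 n$ ($K{\left(n \right)} = n \left(-2 - 4\right) = n \left(-6\right) = - 6 n$)
$C{\left(g \right)} = - \frac{18}{g}$ ($C{\left(g \right)} = \frac{\left(-6\right) 3}{g} = - \frac{18}{g}$)
$z{\left(J{\left(23,45 \right)} \right)} - C{\left(785 \right)} = \left(45 - 23\right)^{2} - - \frac{18}{785} = \left(45 - 23\right)^{2} - \left(-18\right) \frac{1}{785} = 22^{2} - - \frac{18}{785} = 484 + \frac{18}{785} = \frac{379958}{785}$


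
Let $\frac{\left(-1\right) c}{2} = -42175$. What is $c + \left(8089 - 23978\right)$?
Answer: $68461$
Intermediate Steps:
$c = 84350$ ($c = \left(-2\right) \left(-42175\right) = 84350$)
$c + \left(8089 - 23978\right) = 84350 + \left(8089 - 23978\right) = 84350 - 15889 = 68461$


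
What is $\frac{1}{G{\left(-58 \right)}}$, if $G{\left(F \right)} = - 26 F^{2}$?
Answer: $- \frac{1}{87464} \approx -1.1433 \cdot 10^{-5}$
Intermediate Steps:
$\frac{1}{G{\left(-58 \right)}} = \frac{1}{\left(-26\right) \left(-58\right)^{2}} = \frac{1}{\left(-26\right) 3364} = \frac{1}{-87464} = - \frac{1}{87464}$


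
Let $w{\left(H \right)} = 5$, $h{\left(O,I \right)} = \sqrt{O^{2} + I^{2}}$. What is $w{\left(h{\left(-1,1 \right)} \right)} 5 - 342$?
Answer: $-317$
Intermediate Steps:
$h{\left(O,I \right)} = \sqrt{I^{2} + O^{2}}$
$w{\left(h{\left(-1,1 \right)} \right)} 5 - 342 = 5 \cdot 5 - 342 = 25 - 342 = -317$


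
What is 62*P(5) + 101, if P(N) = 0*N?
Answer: 101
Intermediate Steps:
P(N) = 0
62*P(5) + 101 = 62*0 + 101 = 0 + 101 = 101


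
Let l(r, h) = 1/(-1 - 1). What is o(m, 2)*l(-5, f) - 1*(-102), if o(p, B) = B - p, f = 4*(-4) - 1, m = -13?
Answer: 189/2 ≈ 94.500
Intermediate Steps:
f = -17 (f = -16 - 1 = -17)
l(r, h) = -1/2 (l(r, h) = 1/(-2) = -1/2)
o(m, 2)*l(-5, f) - 1*(-102) = (2 - 1*(-13))*(-1/2) - 1*(-102) = (2 + 13)*(-1/2) + 102 = 15*(-1/2) + 102 = -15/2 + 102 = 189/2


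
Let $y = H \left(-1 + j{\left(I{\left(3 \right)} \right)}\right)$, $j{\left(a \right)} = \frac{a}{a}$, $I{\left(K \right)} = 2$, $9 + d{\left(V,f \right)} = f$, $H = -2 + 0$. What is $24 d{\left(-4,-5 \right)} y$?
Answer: $0$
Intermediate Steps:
$H = -2$
$d{\left(V,f \right)} = -9 + f$
$j{\left(a \right)} = 1$
$y = 0$ ($y = - 2 \left(-1 + 1\right) = \left(-2\right) 0 = 0$)
$24 d{\left(-4,-5 \right)} y = 24 \left(-9 - 5\right) 0 = 24 \left(-14\right) 0 = \left(-336\right) 0 = 0$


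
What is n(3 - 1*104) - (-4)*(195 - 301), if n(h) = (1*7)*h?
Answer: -1131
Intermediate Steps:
n(h) = 7*h
n(3 - 1*104) - (-4)*(195 - 301) = 7*(3 - 1*104) - (-4)*(195 - 301) = 7*(3 - 104) - (-4)*(-106) = 7*(-101) - 1*424 = -707 - 424 = -1131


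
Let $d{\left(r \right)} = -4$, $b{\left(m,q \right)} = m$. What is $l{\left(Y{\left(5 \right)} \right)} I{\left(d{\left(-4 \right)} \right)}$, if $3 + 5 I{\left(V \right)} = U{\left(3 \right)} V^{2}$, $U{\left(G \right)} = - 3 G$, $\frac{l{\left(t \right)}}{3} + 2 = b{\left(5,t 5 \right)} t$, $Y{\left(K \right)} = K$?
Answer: $- \frac{10143}{5} \approx -2028.6$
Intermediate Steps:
$l{\left(t \right)} = -6 + 15 t$ ($l{\left(t \right)} = -6 + 3 \cdot 5 t = -6 + 15 t$)
$I{\left(V \right)} = - \frac{3}{5} - \frac{9 V^{2}}{5}$ ($I{\left(V \right)} = - \frac{3}{5} + \frac{\left(-3\right) 3 V^{2}}{5} = - \frac{3}{5} + \frac{\left(-9\right) V^{2}}{5} = - \frac{3}{5} - \frac{9 V^{2}}{5}$)
$l{\left(Y{\left(5 \right)} \right)} I{\left(d{\left(-4 \right)} \right)} = \left(-6 + 15 \cdot 5\right) \left(- \frac{3}{5} - \frac{9 \left(-4\right)^{2}}{5}\right) = \left(-6 + 75\right) \left(- \frac{3}{5} - \frac{144}{5}\right) = 69 \left(- \frac{3}{5} - \frac{144}{5}\right) = 69 \left(- \frac{147}{5}\right) = - \frac{10143}{5}$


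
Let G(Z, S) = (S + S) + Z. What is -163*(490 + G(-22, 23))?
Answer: -83782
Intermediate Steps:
G(Z, S) = Z + 2*S (G(Z, S) = 2*S + Z = Z + 2*S)
-163*(490 + G(-22, 23)) = -163*(490 + (-22 + 2*23)) = -163*(490 + (-22 + 46)) = -163*(490 + 24) = -163*514 = -83782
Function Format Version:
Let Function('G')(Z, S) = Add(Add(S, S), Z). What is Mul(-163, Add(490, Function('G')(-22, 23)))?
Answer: -83782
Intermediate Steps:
Function('G')(Z, S) = Add(Z, Mul(2, S)) (Function('G')(Z, S) = Add(Mul(2, S), Z) = Add(Z, Mul(2, S)))
Mul(-163, Add(490, Function('G')(-22, 23))) = Mul(-163, Add(490, Add(-22, Mul(2, 23)))) = Mul(-163, Add(490, Add(-22, 46))) = Mul(-163, Add(490, 24)) = Mul(-163, 514) = -83782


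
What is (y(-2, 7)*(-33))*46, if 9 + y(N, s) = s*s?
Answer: -60720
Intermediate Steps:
y(N, s) = -9 + s² (y(N, s) = -9 + s*s = -9 + s²)
(y(-2, 7)*(-33))*46 = ((-9 + 7²)*(-33))*46 = ((-9 + 49)*(-33))*46 = (40*(-33))*46 = -1320*46 = -60720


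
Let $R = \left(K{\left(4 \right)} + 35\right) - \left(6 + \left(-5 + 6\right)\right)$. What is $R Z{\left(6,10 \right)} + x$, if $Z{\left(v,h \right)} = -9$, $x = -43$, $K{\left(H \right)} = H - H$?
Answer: $-295$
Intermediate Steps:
$K{\left(H \right)} = 0$
$R = 28$ ($R = \left(0 + 35\right) - \left(6 + \left(-5 + 6\right)\right) = 35 - \left(6 + 1\right) = 35 - 7 = 28$)
$R Z{\left(6,10 \right)} + x = 28 \left(-9\right) - 43 = -252 - 43 = -295$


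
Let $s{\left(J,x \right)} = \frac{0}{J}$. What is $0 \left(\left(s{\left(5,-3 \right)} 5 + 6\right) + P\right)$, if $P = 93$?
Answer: $0$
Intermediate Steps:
$s{\left(J,x \right)} = 0$
$0 \left(\left(s{\left(5,-3 \right)} 5 + 6\right) + P\right) = 0 \left(\left(0 \cdot 5 + 6\right) + 93\right) = 0 \left(\left(0 + 6\right) + 93\right) = 0 \left(6 + 93\right) = 0 \cdot 99 = 0$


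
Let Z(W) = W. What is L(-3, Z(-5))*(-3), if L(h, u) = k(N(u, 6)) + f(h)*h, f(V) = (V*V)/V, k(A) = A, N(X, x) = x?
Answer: -45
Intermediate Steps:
f(V) = V (f(V) = V²/V = V)
L(h, u) = 6 + h² (L(h, u) = 6 + h*h = 6 + h²)
L(-3, Z(-5))*(-3) = (6 + (-3)²)*(-3) = (6 + 9)*(-3) = 15*(-3) = -45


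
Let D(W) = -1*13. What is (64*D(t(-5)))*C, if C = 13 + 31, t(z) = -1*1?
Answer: -36608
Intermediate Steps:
t(z) = -1
D(W) = -13
C = 44
(64*D(t(-5)))*C = (64*(-13))*44 = -832*44 = -36608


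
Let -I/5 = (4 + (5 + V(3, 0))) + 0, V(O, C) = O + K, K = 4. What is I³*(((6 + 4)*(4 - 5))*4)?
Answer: 20480000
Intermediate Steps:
V(O, C) = 4 + O (V(O, C) = O + 4 = 4 + O)
I = -80 (I = -5*((4 + (5 + (4 + 3))) + 0) = -5*((4 + (5 + 7)) + 0) = -5*((4 + 12) + 0) = -5*(16 + 0) = -5*16 = -80)
I³*(((6 + 4)*(4 - 5))*4) = (-80)³*(((6 + 4)*(4 - 5))*4) = -512000*10*(-1)*4 = -(-5120000)*4 = -512000*(-40) = 20480000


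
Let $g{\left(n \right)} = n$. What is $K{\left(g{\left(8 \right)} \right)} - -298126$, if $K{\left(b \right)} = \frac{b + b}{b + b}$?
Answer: $298127$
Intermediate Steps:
$K{\left(b \right)} = 1$ ($K{\left(b \right)} = \frac{2 b}{2 b} = 2 b \frac{1}{2 b} = 1$)
$K{\left(g{\left(8 \right)} \right)} - -298126 = 1 - -298126 = 1 + 298126 = 298127$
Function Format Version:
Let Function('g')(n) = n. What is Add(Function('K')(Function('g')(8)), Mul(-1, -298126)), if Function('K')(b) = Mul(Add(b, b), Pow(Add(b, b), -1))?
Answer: 298127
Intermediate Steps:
Function('K')(b) = 1 (Function('K')(b) = Mul(Mul(2, b), Pow(Mul(2, b), -1)) = Mul(Mul(2, b), Mul(Rational(1, 2), Pow(b, -1))) = 1)
Add(Function('K')(Function('g')(8)), Mul(-1, -298126)) = Add(1, Mul(-1, -298126)) = Add(1, 298126) = 298127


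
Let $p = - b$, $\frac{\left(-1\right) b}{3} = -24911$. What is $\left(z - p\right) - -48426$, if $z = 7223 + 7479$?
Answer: $137861$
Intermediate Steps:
$b = 74733$ ($b = \left(-3\right) \left(-24911\right) = 74733$)
$p = -74733$ ($p = \left(-1\right) 74733 = -74733$)
$z = 14702$
$\left(z - p\right) - -48426 = \left(14702 - -74733\right) - -48426 = \left(14702 + 74733\right) + 48426 = 89435 + 48426 = 137861$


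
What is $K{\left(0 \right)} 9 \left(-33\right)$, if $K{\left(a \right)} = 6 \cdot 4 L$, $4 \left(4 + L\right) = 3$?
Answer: $23166$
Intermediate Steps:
$L = - \frac{13}{4}$ ($L = -4 + \frac{1}{4} \cdot 3 = -4 + \frac{3}{4} = - \frac{13}{4} \approx -3.25$)
$K{\left(a \right)} = -78$ ($K{\left(a \right)} = 6 \cdot 4 \left(- \frac{13}{4}\right) = 24 \left(- \frac{13}{4}\right) = -78$)
$K{\left(0 \right)} 9 \left(-33\right) = \left(-78\right) 9 \left(-33\right) = \left(-702\right) \left(-33\right) = 23166$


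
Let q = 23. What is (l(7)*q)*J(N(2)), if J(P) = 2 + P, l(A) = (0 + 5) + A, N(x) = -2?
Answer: 0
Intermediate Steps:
l(A) = 5 + A
(l(7)*q)*J(N(2)) = ((5 + 7)*23)*(2 - 2) = (12*23)*0 = 276*0 = 0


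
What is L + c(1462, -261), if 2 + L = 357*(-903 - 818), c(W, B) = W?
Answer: -612937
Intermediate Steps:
L = -614399 (L = -2 + 357*(-903 - 818) = -2 + 357*(-1721) = -2 - 614397 = -614399)
L + c(1462, -261) = -614399 + 1462 = -612937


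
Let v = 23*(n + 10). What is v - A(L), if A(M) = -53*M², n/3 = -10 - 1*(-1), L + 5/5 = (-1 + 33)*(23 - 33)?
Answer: 5460782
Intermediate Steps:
L = -321 (L = -1 + (-1 + 33)*(23 - 33) = -1 + 32*(-10) = -1 - 320 = -321)
n = -27 (n = 3*(-10 - 1*(-1)) = 3*(-10 + 1) = 3*(-9) = -27)
v = -391 (v = 23*(-27 + 10) = 23*(-17) = -391)
v - A(L) = -391 - (-53)*(-321)² = -391 - (-53)*103041 = -391 - 1*(-5461173) = -391 + 5461173 = 5460782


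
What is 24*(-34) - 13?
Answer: -829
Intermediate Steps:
24*(-34) - 13 = -816 - 13 = -829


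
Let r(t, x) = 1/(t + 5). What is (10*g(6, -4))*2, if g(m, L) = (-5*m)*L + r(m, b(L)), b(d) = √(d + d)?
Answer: 26420/11 ≈ 2401.8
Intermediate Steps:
b(d) = √2*√d (b(d) = √(2*d) = √2*√d)
r(t, x) = 1/(5 + t)
g(m, L) = 1/(5 + m) - 5*L*m (g(m, L) = (-5*m)*L + 1/(5 + m) = -5*L*m + 1/(5 + m) = 1/(5 + m) - 5*L*m)
(10*g(6, -4))*2 = (10*((1 - 5*(-4)*6*(5 + 6))/(5 + 6)))*2 = (10*((1 - 5*(-4)*6*11)/11))*2 = (10*((1 + 1320)/11))*2 = (10*((1/11)*1321))*2 = (10*(1321/11))*2 = (13210/11)*2 = 26420/11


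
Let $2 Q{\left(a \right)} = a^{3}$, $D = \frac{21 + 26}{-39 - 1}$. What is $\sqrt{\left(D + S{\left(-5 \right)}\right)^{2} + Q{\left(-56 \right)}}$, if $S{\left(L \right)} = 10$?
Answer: $\frac{i \sqrt{140368191}}{40} \approx 296.19 i$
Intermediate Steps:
$D = - \frac{47}{40}$ ($D = \frac{47}{-40} = 47 \left(- \frac{1}{40}\right) = - \frac{47}{40} \approx -1.175$)
$Q{\left(a \right)} = \frac{a^{3}}{2}$
$\sqrt{\left(D + S{\left(-5 \right)}\right)^{2} + Q{\left(-56 \right)}} = \sqrt{\left(- \frac{47}{40} + 10\right)^{2} + \frac{\left(-56\right)^{3}}{2}} = \sqrt{\left(\frac{353}{40}\right)^{2} + \frac{1}{2} \left(-175616\right)} = \sqrt{\frac{124609}{1600} - 87808} = \sqrt{- \frac{140368191}{1600}} = \frac{i \sqrt{140368191}}{40}$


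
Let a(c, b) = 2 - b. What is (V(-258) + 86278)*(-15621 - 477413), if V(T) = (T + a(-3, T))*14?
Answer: -42551792404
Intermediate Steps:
V(T) = 28 (V(T) = (T + (2 - T))*14 = 2*14 = 28)
(V(-258) + 86278)*(-15621 - 477413) = (28 + 86278)*(-15621 - 477413) = 86306*(-493034) = -42551792404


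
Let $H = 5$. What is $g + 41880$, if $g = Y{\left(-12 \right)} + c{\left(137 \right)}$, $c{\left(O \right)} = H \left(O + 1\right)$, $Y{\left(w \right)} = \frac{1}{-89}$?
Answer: $\frac{3788729}{89} \approx 42570.0$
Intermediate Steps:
$Y{\left(w \right)} = - \frac{1}{89}$
$c{\left(O \right)} = 5 + 5 O$ ($c{\left(O \right)} = 5 \left(O + 1\right) = 5 \left(1 + O\right) = 5 + 5 O$)
$g = \frac{61409}{89}$ ($g = - \frac{1}{89} + \left(5 + 5 \cdot 137\right) = - \frac{1}{89} + \left(5 + 685\right) = - \frac{1}{89} + 690 = \frac{61409}{89} \approx 689.99$)
$g + 41880 = \frac{61409}{89} + 41880 = \frac{3788729}{89}$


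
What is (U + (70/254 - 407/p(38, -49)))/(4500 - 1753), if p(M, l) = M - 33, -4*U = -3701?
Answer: 2144079/6977380 ≈ 0.30729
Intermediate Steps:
U = 3701/4 (U = -¼*(-3701) = 3701/4 ≈ 925.25)
p(M, l) = -33 + M
(U + (70/254 - 407/p(38, -49)))/(4500 - 1753) = (3701/4 + (70/254 - 407/(-33 + 38)))/(4500 - 1753) = (3701/4 + (70*(1/254) - 407/5))/2747 = (3701/4 + (35/127 - 407*⅕))*(1/2747) = (3701/4 + (35/127 - 407/5))*(1/2747) = (3701/4 - 51514/635)*(1/2747) = (2144079/2540)*(1/2747) = 2144079/6977380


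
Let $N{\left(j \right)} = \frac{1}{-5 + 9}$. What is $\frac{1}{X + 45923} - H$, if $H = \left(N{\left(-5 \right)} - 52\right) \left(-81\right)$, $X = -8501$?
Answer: $- \frac{313727335}{74844} \approx -4191.8$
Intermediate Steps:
$N{\left(j \right)} = \frac{1}{4}$
$H = \frac{16767}{4}$ ($H = \left(\frac{1}{4} - 52\right) \left(-81\right) = \left(- \frac{207}{4}\right) \left(-81\right) = \frac{16767}{4} \approx 4191.8$)
$\frac{1}{X + 45923} - H = \frac{1}{-8501 + 45923} - \frac{16767}{4} = \frac{1}{37422} - \frac{16767}{4} = - \frac{313727335}{74844}$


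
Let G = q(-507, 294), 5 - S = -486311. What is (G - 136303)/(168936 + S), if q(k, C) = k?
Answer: -68405/327626 ≈ -0.20879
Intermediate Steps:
S = 486316 (S = 5 - 1*(-486311) = 5 + 486311 = 486316)
G = -507
(G - 136303)/(168936 + S) = (-507 - 136303)/(168936 + 486316) = -136810/655252 = -136810*1/655252 = -68405/327626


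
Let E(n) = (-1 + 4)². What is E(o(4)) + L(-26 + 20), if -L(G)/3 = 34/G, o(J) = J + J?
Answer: 26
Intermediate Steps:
o(J) = 2*J
L(G) = -102/G
E(n) = 9 (E(n) = 3² = 9)
E(o(4)) + L(-26 + 20) = 9 - 102/(-26 + 20) = 9 - 102/(-6) = 9 - 102*(-⅙) = 9 + 17 = 26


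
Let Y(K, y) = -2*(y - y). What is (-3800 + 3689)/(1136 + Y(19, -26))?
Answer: -111/1136 ≈ -0.097711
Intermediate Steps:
Y(K, y) = 0 (Y(K, y) = -2*0 = 0)
(-3800 + 3689)/(1136 + Y(19, -26)) = (-3800 + 3689)/(1136 + 0) = -111/1136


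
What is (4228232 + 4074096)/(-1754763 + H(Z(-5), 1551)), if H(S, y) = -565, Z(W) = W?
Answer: -1037791/219416 ≈ -4.7298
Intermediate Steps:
(4228232 + 4074096)/(-1754763 + H(Z(-5), 1551)) = (4228232 + 4074096)/(-1754763 - 565) = 8302328/(-1755328) = 8302328*(-1/1755328) = -1037791/219416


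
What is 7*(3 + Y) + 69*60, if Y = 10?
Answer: 4231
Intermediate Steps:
7*(3 + Y) + 69*60 = 7*(3 + 10) + 69*60 = 7*13 + 4140 = 91 + 4140 = 4231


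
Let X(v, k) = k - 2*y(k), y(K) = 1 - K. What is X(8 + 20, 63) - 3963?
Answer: -3776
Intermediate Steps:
X(v, k) = -2 + 3*k (X(v, k) = k - 2*(1 - k) = k + (-2 + 2*k) = -2 + 3*k)
X(8 + 20, 63) - 3963 = (-2 + 3*63) - 3963 = (-2 + 189) - 3963 = 187 - 3963 = -3776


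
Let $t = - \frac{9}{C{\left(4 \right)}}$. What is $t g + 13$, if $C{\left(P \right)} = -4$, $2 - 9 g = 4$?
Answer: $\frac{25}{2} \approx 12.5$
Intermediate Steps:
$g = - \frac{2}{9}$ ($g = \frac{2}{9} - \frac{4}{9} = - \frac{2}{9} \approx -0.22222$)
$t = \frac{9}{4}$ ($t = - \frac{9}{-4} = \left(-9\right) \left(- \frac{1}{4}\right) = \frac{9}{4} \approx 2.25$)
$t g + 13 = \frac{9}{4} \left(- \frac{2}{9}\right) + 13 = - \frac{1}{2} + 13 = \frac{25}{2}$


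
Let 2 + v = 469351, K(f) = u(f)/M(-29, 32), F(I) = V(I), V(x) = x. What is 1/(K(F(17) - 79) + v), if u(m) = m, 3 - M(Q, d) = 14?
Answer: 11/5162901 ≈ 2.1306e-6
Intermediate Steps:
M(Q, d) = -11 (M(Q, d) = 3 - 1*14 = 3 - 14 = -11)
F(I) = I
K(f) = -f/11 (K(f) = f/(-11) = f*(-1/11) = -f/11)
v = 469349 (v = -2 + 469351 = 469349)
1/(K(F(17) - 79) + v) = 1/(-(17 - 79)/11 + 469349) = 1/(-1/11*(-62) + 469349) = 1/(62/11 + 469349) = 1/(5162901/11) = 11/5162901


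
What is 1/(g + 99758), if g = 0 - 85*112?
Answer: 1/90238 ≈ 1.1082e-5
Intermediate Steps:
g = -9520 (g = 0 - 9520 = -9520)
1/(g + 99758) = 1/(-9520 + 99758) = 1/90238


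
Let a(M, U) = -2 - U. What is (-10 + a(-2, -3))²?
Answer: 81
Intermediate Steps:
(-10 + a(-2, -3))² = (-10 + (-2 - 1*(-3)))² = (-10 + (-2 + 3))² = (-10 + 1)² = (-9)² = 81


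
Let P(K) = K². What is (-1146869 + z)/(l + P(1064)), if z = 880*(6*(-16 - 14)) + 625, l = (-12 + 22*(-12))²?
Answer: -326161/302068 ≈ -1.0798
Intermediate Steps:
l = 76176 (l = (-12 - 264)² = (-276)² = 76176)
z = -157775 (z = 880*(6*(-30)) + 625 = 880*(-180) + 625 = -158400 + 625 = -157775)
(-1146869 + z)/(l + P(1064)) = (-1146869 - 157775)/(76176 + 1064²) = -1304644/(76176 + 1132096) = -1304644/1208272 = -1304644*1/1208272 = -326161/302068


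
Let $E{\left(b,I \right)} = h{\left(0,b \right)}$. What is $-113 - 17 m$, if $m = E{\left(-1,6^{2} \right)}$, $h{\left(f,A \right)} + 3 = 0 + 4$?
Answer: $-130$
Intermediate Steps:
$h{\left(f,A \right)} = 1$ ($h{\left(f,A \right)} = -3 + \left(0 + 4\right) = -3 + 4 = 1$)
$E{\left(b,I \right)} = 1$
$m = 1$
$-113 - 17 m = -113 - 17 = -130$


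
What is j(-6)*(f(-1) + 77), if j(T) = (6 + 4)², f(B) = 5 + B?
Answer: 8100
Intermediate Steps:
j(T) = 100 (j(T) = 10² = 100)
j(-6)*(f(-1) + 77) = 100*((5 - 1) + 77) = 100*(4 + 77) = 100*81 = 8100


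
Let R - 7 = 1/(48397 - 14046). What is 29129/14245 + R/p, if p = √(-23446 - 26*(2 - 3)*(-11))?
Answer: 29129/14245 - 120229*I*√5933/203804483 ≈ 2.0449 - 0.045439*I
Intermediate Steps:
R = 240458/34351 (R = 7 + 1/(48397 - 14046) = 7 + 1/34351 = 240458/34351 ≈ 7.0000)
p = 2*I*√5933 (p = √(-23446 - 26*(-1)*(-11)) = √(-23446 + 26*(-11)) = √(-23446 - 286) = √(-23732) = 2*I*√5933 ≈ 154.05*I)
29129/14245 + R/p = 29129/14245 + 240458/(34351*((2*I*√5933))) = 29129*(1/14245) + 240458*(-I*√5933/11866)/34351 = 29129/14245 - 120229*I*√5933/203804483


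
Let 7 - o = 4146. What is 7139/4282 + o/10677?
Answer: 58499905/45718914 ≈ 1.2796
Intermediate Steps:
o = -4139 (o = 7 - 1*4146 = 7 - 4146 = -4139)
7139/4282 + o/10677 = 7139/4282 - 4139/10677 = 58499905/45718914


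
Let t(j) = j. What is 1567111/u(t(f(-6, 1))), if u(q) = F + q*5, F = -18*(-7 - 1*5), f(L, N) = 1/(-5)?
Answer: 1567111/215 ≈ 7288.9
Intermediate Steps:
f(L, N) = -1/5
F = 216 (F = -18*(-7 - 5) = -18*(-12) = 216)
u(q) = 216 + 5*q (u(q) = 216 + q*5 = 216 + 5*q)
1567111/u(t(f(-6, 1))) = 1567111/(216 + 5*(-1/5)) = 1567111/(216 - 1) = 1567111/215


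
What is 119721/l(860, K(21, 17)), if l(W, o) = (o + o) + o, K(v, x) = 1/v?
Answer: 838047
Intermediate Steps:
l(W, o) = 3*o (l(W, o) = 2*o + o = 3*o)
119721/l(860, K(21, 17)) = 119721/((3/21)) = 119721/((3*(1/21))) = 119721/(⅐) = 119721*7 = 838047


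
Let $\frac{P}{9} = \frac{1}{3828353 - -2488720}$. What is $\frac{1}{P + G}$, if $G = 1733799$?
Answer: $\frac{701897}{1216948316704} \approx 5.7677 \cdot 10^{-7}$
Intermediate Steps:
$P = \frac{1}{701897}$ ($P = \frac{9}{3828353 - -2488720} = \frac{9}{3828353 + 2488720} = \frac{9}{6317073} = 9 \cdot \frac{1}{6317073} = \frac{1}{701897} \approx 1.4247 \cdot 10^{-6}$)
$\frac{1}{P + G} = \frac{1}{\frac{1}{701897} + 1733799} = \frac{1}{\frac{1216948316704}{701897}} = \frac{701897}{1216948316704}$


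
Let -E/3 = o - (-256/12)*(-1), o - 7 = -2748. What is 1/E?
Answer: 1/8287 ≈ 0.00012067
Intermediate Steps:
o = -2741 (o = 7 - 2748 = -2741)
E = 8287 (E = -3*(-2741 - (-256/12)*(-1)) = -3*(-2741 - (-16*4/3)*(-1)) = -3*(-2741 - (-64)*(-1)/3) = -3*(-2741 - 1*64/3) = -3*(-2741 - 64/3) = -3*(-8287/3) = 8287)
1/E = 1/8287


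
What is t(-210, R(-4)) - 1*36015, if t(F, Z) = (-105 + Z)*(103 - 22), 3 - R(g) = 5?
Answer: -44682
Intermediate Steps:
R(g) = -2 (R(g) = 3 - 1*5 = 3 - 5 = -2)
t(F, Z) = -8505 + 81*Z (t(F, Z) = (-105 + Z)*81 = -8505 + 81*Z)
t(-210, R(-4)) - 1*36015 = (-8505 + 81*(-2)) - 1*36015 = (-8505 - 162) - 36015 = -8667 - 36015 = -44682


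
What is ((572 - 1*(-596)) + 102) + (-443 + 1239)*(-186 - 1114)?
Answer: -1033530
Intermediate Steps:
((572 - 1*(-596)) + 102) + (-443 + 1239)*(-186 - 1114) = ((572 + 596) + 102) + 796*(-1300) = (1168 + 102) - 1034800 = 1270 - 1034800 = -1033530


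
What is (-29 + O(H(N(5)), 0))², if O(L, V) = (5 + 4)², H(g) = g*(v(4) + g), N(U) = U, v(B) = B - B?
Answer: 2704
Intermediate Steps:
v(B) = 0
H(g) = g² (H(g) = g*(0 + g) = g*g = g²)
O(L, V) = 81 (O(L, V) = 9² = 81)
(-29 + O(H(N(5)), 0))² = (-29 + 81)² = 52² = 2704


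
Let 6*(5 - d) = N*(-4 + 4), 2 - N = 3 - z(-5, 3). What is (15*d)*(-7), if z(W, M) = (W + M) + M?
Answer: -525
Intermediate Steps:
z(W, M) = W + 2*M (z(W, M) = (M + W) + M = W + 2*M)
N = 0 (N = 2 - (3 - (-5 + 2*3)) = 2 - (3 - (-5 + 6)) = 2 - (3 - 1*1) = 2 - (3 - 1) = 2 - 1*2 = 2 - 2 = 0)
d = 5 (d = 5 - 0*(-4 + 4) = 5 - 0*0 = 5 - ⅙*0 = 5 + 0 = 5)
(15*d)*(-7) = (15*5)*(-7) = 75*(-7) = -525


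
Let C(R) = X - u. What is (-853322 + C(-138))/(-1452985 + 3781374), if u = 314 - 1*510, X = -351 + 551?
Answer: -852926/2328389 ≈ -0.36632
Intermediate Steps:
X = 200
u = -196 (u = 314 - 510 = -196)
C(R) = 396 (C(R) = 200 - 1*(-196) = 200 + 196 = 396)
(-853322 + C(-138))/(-1452985 + 3781374) = (-853322 + 396)/(-1452985 + 3781374) = -852926/2328389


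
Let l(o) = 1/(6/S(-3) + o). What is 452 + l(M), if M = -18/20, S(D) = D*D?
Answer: 3134/7 ≈ 447.71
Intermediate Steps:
S(D) = D²
M = -9/10 (M = -18*1/20 = -9/10 ≈ -0.90000)
l(o) = 1/(⅔ + o) (l(o) = 1/(6/((-3)²) + o) = 1/(6/9 + o) = 1/(6*(⅑) + o) = 1/(⅔ + o))
452 + l(M) = 452 + 3/(2 + 3*(-9/10)) = 452 + 3/(2 - 27/10) = 452 + 3/(-7/10) = 452 + 3*(-10/7) = 452 - 30/7 = 3134/7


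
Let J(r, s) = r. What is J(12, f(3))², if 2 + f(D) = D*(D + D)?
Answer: 144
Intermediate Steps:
f(D) = -2 + 2*D² (f(D) = -2 + D*(D + D) = -2 + D*(2*D) = -2 + 2*D²)
J(12, f(3))² = 12² = 144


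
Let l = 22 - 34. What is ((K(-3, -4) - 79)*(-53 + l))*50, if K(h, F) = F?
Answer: 269750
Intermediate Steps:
l = -12
((K(-3, -4) - 79)*(-53 + l))*50 = ((-4 - 79)*(-53 - 12))*50 = -83*(-65)*50 = 5395*50 = 269750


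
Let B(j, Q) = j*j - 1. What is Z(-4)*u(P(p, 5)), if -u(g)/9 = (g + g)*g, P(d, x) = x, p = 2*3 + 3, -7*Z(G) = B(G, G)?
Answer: 6750/7 ≈ 964.29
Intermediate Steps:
B(j, Q) = -1 + j² (B(j, Q) = j² - 1 = -1 + j²)
Z(G) = ⅐ - G²/7 (Z(G) = -(-1 + G²)/7 = ⅐ - G²/7)
p = 9 (p = 6 + 3 = 9)
u(g) = -18*g² (u(g) = -9*(g + g)*g = -9*2*g*g = -18*g²)
Z(-4)*u(P(p, 5)) = (⅐ - ⅐*(-4)²)*(-18*5²) = (⅐ - ⅐*16)*(-18*25) = (⅐ - 16/7)*(-450) = -15/7*(-450) = 6750/7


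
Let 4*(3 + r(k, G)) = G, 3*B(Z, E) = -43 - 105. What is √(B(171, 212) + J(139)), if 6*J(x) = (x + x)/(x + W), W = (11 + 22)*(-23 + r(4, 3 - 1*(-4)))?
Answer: 4*I*√40835/115 ≈ 7.0288*I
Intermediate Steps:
B(Z, E) = -148/3 (B(Z, E) = (-43 - 105)/3 = (⅓)*(-148) = -148/3)
r(k, G) = -3 + G/4
W = -3201/4 (W = (11 + 22)*(-23 + (-3 + (3 - 1*(-4))/4)) = 33*(-23 + (-3 + (3 + 4)/4)) = 33*(-23 + (-3 + (¼)*7)) = 33*(-23 + (-3 + 7/4)) = 33*(-23 - 5/4) = 33*(-97/4) = -3201/4 ≈ -800.25)
J(x) = x/(3*(-3201/4 + x)) (J(x) = ((x + x)/(x - 3201/4))/6 = ((2*x)/(-3201/4 + x))/6 = (2*x/(-3201/4 + x))/6 = x/(3*(-3201/4 + x)))
√(B(171, 212) + J(139)) = √(-148/3 + (4/3)*139/(-3201 + 4*139)) = √(-148/3 + (4/3)*139/(-3201 + 556)) = √(-148/3 + (4/3)*139/(-2645)) = √(-148/3 + (4/3)*139*(-1/2645)) = √(-148/3 - 556/7935) = √(-130672/2645) = 4*I*√40835/115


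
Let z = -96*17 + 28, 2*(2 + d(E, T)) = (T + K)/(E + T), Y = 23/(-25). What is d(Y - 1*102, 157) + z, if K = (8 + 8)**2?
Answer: -4332299/2704 ≈ -1602.2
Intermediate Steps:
Y = -23/25 (Y = 23*(-1/25) = -23/25 ≈ -0.92000)
K = 256 (K = 16**2 = 256)
d(E, T) = -2 + (256 + T)/(2*(E + T)) (d(E, T) = -2 + ((T + 256)/(E + T))/2 = -2 + ((256 + T)/(E + T))/2 = -2 + (256 + T)/(2*(E + T)))
z = -1604 (z = -1632 + 28 = -1604)
d(Y - 1*102, 157) + z = (128 - 2*(-23/25 - 1*102) - 3/2*157)/((-23/25 - 1*102) + 157) - 1604 = (128 - 2*(-23/25 - 102) - 471/2)/((-23/25 - 102) + 157) - 1604 = (128 - 2*(-2573/25) - 471/2)/(-2573/25 + 157) - 1604 = (128 + 5146/25 - 471/2)/(1352/25) - 1604 = (25/1352)*(4917/50) - 1604 = 4917/2704 - 1604 = -4332299/2704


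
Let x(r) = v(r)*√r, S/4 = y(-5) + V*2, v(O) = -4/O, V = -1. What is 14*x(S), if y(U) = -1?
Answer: 28*I*√3/3 ≈ 16.166*I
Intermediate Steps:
S = -12 (S = 4*(-1 - 1*2) = 4*(-1 - 2) = 4*(-3) = -12)
x(r) = -4/√r (x(r) = (-4/r)*√r = -4/√r)
14*x(S) = 14*(-(-2)*I*√3/3) = 14*(2*I*√3/3) = 28*I*√3/3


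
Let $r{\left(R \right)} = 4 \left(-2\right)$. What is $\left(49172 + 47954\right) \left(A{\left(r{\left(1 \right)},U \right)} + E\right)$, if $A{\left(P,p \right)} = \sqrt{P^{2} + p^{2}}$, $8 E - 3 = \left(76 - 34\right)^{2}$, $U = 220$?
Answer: $\frac{85810821}{4} + 388504 \sqrt{3029} \approx 4.2835 \cdot 10^{7}$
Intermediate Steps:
$r{\left(R \right)} = -8$
$E = \frac{1767}{8}$ ($E = \frac{3}{8} + \frac{\left(76 - 34\right)^{2}}{8} = \frac{3}{8} + \frac{42^{2}}{8} = \frac{3}{8} + \frac{1}{8} \cdot 1764 = \frac{3}{8} + \frac{441}{2} = \frac{1767}{8} \approx 220.88$)
$\left(49172 + 47954\right) \left(A{\left(r{\left(1 \right)},U \right)} + E\right) = \left(49172 + 47954\right) \left(\sqrt{\left(-8\right)^{2} + 220^{2}} + \frac{1767}{8}\right) = 97126 \left(\sqrt{64 + 48400} + \frac{1767}{8}\right) = 97126 \left(\sqrt{48464} + \frac{1767}{8}\right) = 97126 \left(4 \sqrt{3029} + \frac{1767}{8}\right) = 97126 \left(\frac{1767}{8} + 4 \sqrt{3029}\right) = \frac{85810821}{4} + 388504 \sqrt{3029}$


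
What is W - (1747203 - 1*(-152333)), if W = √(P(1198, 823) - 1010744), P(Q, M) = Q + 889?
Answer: -1899536 + 3*I*√112073 ≈ -1.8995e+6 + 1004.3*I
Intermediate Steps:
P(Q, M) = 889 + Q
W = 3*I*√112073 (W = √((889 + 1198) - 1010744) = √(2087 - 1010744) = √(-1008657) = 3*I*√112073 ≈ 1004.3*I)
W - (1747203 - 1*(-152333)) = 3*I*√112073 - (1747203 - 1*(-152333)) = 3*I*√112073 - (1747203 + 152333) = 3*I*√112073 - 1*1899536 = 3*I*√112073 - 1899536 = -1899536 + 3*I*√112073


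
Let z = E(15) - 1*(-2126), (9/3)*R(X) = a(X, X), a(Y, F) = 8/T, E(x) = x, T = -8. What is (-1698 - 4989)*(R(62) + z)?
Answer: -14314638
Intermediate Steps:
a(Y, F) = -1 (a(Y, F) = 8/(-8) = 8*(-⅛) = -1)
R(X) = -⅓ (R(X) = (⅓)*(-1) = -⅓)
z = 2141 (z = 15 - 1*(-2126) = 15 + 2126 = 2141)
(-1698 - 4989)*(R(62) + z) = (-1698 - 4989)*(-⅓ + 2141) = -6687*6422/3 = -14314638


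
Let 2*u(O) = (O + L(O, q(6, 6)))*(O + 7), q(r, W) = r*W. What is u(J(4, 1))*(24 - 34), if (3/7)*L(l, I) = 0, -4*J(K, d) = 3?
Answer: 375/16 ≈ 23.438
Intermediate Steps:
J(K, d) = -3/4 (J(K, d) = -1/4*3 = -3/4)
q(r, W) = W*r
L(l, I) = 0 (L(l, I) = (7/3)*0 = 0)
u(O) = O*(7 + O)/2 (u(O) = ((O + 0)*(O + 7))/2 = (O*(7 + O))/2 = O*(7 + O)/2)
u(J(4, 1))*(24 - 34) = ((1/2)*(-3/4)*(7 - 3/4))*(24 - 34) = ((1/2)*(-3/4)*(25/4))*(-10) = -75/32*(-10) = 375/16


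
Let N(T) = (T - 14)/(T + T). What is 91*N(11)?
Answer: -273/22 ≈ -12.409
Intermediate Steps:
N(T) = (-14 + T)/(2*T) (N(T) = (-14 + T)/((2*T)) = (-14 + T)*(1/(2*T)) = (-14 + T)/(2*T))
91*N(11) = 91*((1/2)*(-14 + 11)/11) = 91*((1/2)*(1/11)*(-3)) = 91*(-3/22) = -273/22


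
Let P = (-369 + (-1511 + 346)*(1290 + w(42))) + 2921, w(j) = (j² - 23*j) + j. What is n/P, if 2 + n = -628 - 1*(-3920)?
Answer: -1645/1239449 ≈ -0.0013272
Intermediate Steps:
w(j) = j² - 22*j
n = 3290 (n = -2 + (-628 - 1*(-3920)) = -2 + (-628 + 3920) = -2 + 3292 = 3290)
P = -2478898 (P = (-369 + (-1511 + 346)*(1290 + 42*(-22 + 42))) + 2921 = (-369 - 1165*(1290 + 42*20)) + 2921 = (-369 - 1165*(1290 + 840)) + 2921 = (-369 - 1165*2130) + 2921 = (-369 - 2481450) + 2921 = -2481819 + 2921 = -2478898)
n/P = 3290/(-2478898) = 3290*(-1/2478898) = -1645/1239449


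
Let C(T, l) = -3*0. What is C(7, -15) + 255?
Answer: 255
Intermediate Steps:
C(T, l) = 0
C(7, -15) + 255 = 0 + 255 = 255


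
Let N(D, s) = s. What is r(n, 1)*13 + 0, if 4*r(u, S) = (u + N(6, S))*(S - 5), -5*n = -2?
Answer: -91/5 ≈ -18.200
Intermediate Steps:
n = 2/5 (n = -1/5*(-2) = 2/5 ≈ 0.40000)
r(u, S) = (-5 + S)*(S + u)/4 (r(u, S) = ((u + S)*(S - 5))/4 = ((S + u)*(-5 + S))/4 = ((-5 + S)*(S + u))/4 = (-5 + S)*(S + u)/4)
r(n, 1)*13 + 0 = (-5/4*1 - 5/4*2/5 + (1/4)*1**2 + (1/4)*1*(2/5))*13 + 0 = (-5/4 - 1/2 + (1/4)*1 + 1/10)*13 + 0 = (-5/4 - 1/2 + 1/4 + 1/10)*13 + 0 = -7/5*13 + 0 = -91/5 + 0 = -91/5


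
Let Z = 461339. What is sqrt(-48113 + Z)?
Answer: 3*sqrt(45914) ≈ 642.83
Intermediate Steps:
sqrt(-48113 + Z) = sqrt(-48113 + 461339) = sqrt(413226) = 3*sqrt(45914)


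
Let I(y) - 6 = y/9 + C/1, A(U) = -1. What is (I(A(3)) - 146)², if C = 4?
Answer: 1500625/81 ≈ 18526.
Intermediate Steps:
I(y) = 10 + y/9 (I(y) = 6 + (y/9 + 4/1) = 6 + (y*(⅑) + 4*1) = 6 + (y/9 + 4) = 6 + (4 + y/9) = 10 + y/9)
(I(A(3)) - 146)² = ((10 + (⅑)*(-1)) - 146)² = ((10 - ⅑) - 146)² = (89/9 - 146)² = (-1225/9)² = 1500625/81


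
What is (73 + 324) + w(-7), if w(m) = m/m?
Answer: 398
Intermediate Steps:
w(m) = 1
(73 + 324) + w(-7) = (73 + 324) + 1 = 397 + 1 = 398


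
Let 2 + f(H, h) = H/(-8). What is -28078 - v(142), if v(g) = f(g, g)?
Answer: -112233/4 ≈ -28058.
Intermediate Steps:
f(H, h) = -2 - H/8 (f(H, h) = -2 + H/(-8) = -2 + H*(-⅛) = -2 - H/8)
v(g) = -2 - g/8
-28078 - v(142) = -28078 - (-2 - ⅛*142) = -28078 - (-2 - 71/4) = -28078 - 1*(-79/4) = -28078 + 79/4 = -112233/4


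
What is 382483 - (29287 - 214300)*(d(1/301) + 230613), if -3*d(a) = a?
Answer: 12842702359381/301 ≈ 4.2667e+10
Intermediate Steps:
d(a) = -a/3
382483 - (29287 - 214300)*(d(1/301) + 230613) = 382483 - (29287 - 214300)*(-⅓/301 + 230613) = 382483 - (-185013)*(-⅓*1/301 + 230613) = 382483 - (-185013)*(-1/903 + 230613) = 382483 - (-185013)*208243538/903 = 382483 - 1*(-12842587231998/301) = 382483 + 12842587231998/301 = 12842702359381/301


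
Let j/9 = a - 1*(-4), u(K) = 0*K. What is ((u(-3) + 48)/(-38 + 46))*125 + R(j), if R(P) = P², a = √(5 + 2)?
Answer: 2613 + 648*√7 ≈ 4327.4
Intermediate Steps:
u(K) = 0
a = √7 ≈ 2.6458
j = 36 + 9*√7 (j = 9*(√7 - 1*(-4)) = 9*(√7 + 4) = 9*(4 + √7) = 36 + 9*√7 ≈ 59.812)
((u(-3) + 48)/(-38 + 46))*125 + R(j) = ((0 + 48)/(-38 + 46))*125 + (36 + 9*√7)² = (48/8)*125 + (36 + 9*√7)² = (48*(⅛))*125 + (36 + 9*√7)² = 6*125 + (36 + 9*√7)² = 750 + (36 + 9*√7)²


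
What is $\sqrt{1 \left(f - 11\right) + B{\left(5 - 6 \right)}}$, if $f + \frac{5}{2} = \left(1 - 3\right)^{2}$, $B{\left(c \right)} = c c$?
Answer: $\frac{i \sqrt{34}}{2} \approx 2.9155 i$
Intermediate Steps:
$B{\left(c \right)} = c^{2}$
$f = \frac{3}{2}$ ($f = - \frac{5}{2} + \left(1 - 3\right)^{2} = - \frac{5}{2} + \left(-2\right)^{2} = - \frac{5}{2} + 4 = \frac{3}{2} \approx 1.5$)
$\sqrt{1 \left(f - 11\right) + B{\left(5 - 6 \right)}} = \sqrt{1 \left(\frac{3}{2} - 11\right) + \left(5 - 6\right)^{2}} = \sqrt{1 \left(- \frac{19}{2}\right) + \left(-1\right)^{2}} = \sqrt{- \frac{19}{2} + 1} = \sqrt{- \frac{17}{2}} = \frac{i \sqrt{34}}{2}$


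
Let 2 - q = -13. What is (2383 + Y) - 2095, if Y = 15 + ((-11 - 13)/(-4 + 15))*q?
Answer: 2973/11 ≈ 270.27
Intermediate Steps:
q = 15 (q = 2 - 1*(-13) = 2 + 13 = 15)
Y = -195/11 (Y = 15 + ((-11 - 13)/(-4 + 15))*15 = 15 - 24/11*15 = 15 - 360/11 = -195/11 ≈ -17.727)
(2383 + Y) - 2095 = (2383 - 195/11) - 2095 = 26018/11 - 2095 = 2973/11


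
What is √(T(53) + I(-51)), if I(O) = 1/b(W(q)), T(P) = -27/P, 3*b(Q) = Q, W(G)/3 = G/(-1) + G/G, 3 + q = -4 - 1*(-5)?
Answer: 2*I*√1113/159 ≈ 0.41964*I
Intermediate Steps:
q = -2 (q = -3 + (-4 - 1*(-5)) = -3 + (-4 + 5) = -3 + 1 = -2)
W(G) = 3 - 3*G (W(G) = 3*(G/(-1) + G/G) = 3*(G*(-1) + 1) = 3*(-G + 1) = 3*(1 - G) = 3 - 3*G)
b(Q) = Q/3
I(O) = ⅓ (I(O) = 1/((3 - 3*(-2))/3) = 1/((3 + 6)/3) = 1/((⅓)*9) = 1/3 = ⅓)
√(T(53) + I(-51)) = √(-27/53 + ⅓) = √(-28/159) = 2*I*√1113/159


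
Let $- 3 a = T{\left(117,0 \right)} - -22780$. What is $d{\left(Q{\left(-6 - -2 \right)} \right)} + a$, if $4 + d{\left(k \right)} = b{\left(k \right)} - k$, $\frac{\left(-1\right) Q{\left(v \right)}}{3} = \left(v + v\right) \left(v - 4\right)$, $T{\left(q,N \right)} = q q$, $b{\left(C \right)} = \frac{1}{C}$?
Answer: $- \frac{2297921}{192} \approx -11968.0$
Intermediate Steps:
$T{\left(q,N \right)} = q^{2}$
$Q{\left(v \right)} = - 6 v \left(-4 + v\right)$ ($Q{\left(v \right)} = - 3 \left(v + v\right) \left(v - 4\right) = - 3 \cdot 2 v \left(-4 + v\right) = - 6 v \left(-4 + v\right)$)
$a = - \frac{36469}{3}$ ($a = - \frac{117^{2} - -22780}{3} = - \frac{13689 + 22780}{3} = \left(- \frac{1}{3}\right) 36469 = - \frac{36469}{3} \approx -12156.0$)
$d{\left(k \right)} = -4 + \frac{1}{k} - k$ ($d{\left(k \right)} = -4 - \left(k - \frac{1}{k}\right) = -4 + \frac{1}{k} - k$)
$d{\left(Q{\left(-6 - -2 \right)} \right)} + a = \left(-4 + \frac{1}{6 \left(-6 - -2\right) \left(4 - \left(-6 - -2\right)\right)} - 6 \left(-6 - -2\right) \left(4 - \left(-6 - -2\right)\right)\right) - \frac{36469}{3} = \left(-4 + \frac{1}{6 \left(-6 + 2\right) \left(4 - \left(-6 + 2\right)\right)} - 6 \left(-6 + 2\right) \left(4 - \left(-6 + 2\right)\right)\right) - \frac{36469}{3} = \left(-4 + \frac{1}{6 \left(-4\right) \left(4 - -4\right)} - 6 \left(-4\right) \left(4 - -4\right)\right) - \frac{36469}{3} = \left(-4 + \frac{1}{6 \left(-4\right) \left(4 + 4\right)} - 6 \left(-4\right) \left(4 + 4\right)\right) - \frac{36469}{3} = \left(-4 + \frac{1}{6 \left(-4\right) 8} - 6 \left(-4\right) 8\right) - \frac{36469}{3} = \left(-4 + \frac{1}{-192} - -192\right) - \frac{36469}{3} = \left(-4 - \frac{1}{192} + 192\right) - \frac{36469}{3} = \frac{36095}{192} - \frac{36469}{3} = - \frac{2297921}{192}$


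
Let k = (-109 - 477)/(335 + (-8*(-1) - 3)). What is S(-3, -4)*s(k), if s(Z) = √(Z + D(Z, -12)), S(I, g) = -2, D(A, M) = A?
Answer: -2*I*√24905/85 ≈ -3.7133*I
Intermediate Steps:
k = -293/170 (k = -586/(335 + (8 - 3)) = -586/(335 + 5) = -586/340 = -586*1/340 = -293/170 ≈ -1.7235)
s(Z) = √2*√Z (s(Z) = √(Z + Z) = √(2*Z) = √2*√Z)
S(-3, -4)*s(k) = -2*√2*√(-293/170) = -2*√2*I*√49810/170 = -2*I*√24905/85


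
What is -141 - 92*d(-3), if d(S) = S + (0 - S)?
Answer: -141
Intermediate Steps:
d(S) = 0 (d(S) = S - S = 0)
-141 - 92*d(-3) = -141 - 92*0 = -141 + 0 = -141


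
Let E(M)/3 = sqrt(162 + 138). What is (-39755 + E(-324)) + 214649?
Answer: 174894 + 30*sqrt(3) ≈ 1.7495e+5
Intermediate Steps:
E(M) = 30*sqrt(3) (E(M) = 3*sqrt(162 + 138) = 3*sqrt(300) = 3*(10*sqrt(3)) = 30*sqrt(3))
(-39755 + E(-324)) + 214649 = (-39755 + 30*sqrt(3)) + 214649 = 174894 + 30*sqrt(3)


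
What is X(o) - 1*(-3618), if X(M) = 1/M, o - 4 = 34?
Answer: 137485/38 ≈ 3618.0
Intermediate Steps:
o = 38 (o = 4 + 34 = 38)
X(o) - 1*(-3618) = 1/38 - 1*(-3618) = 1/38 + 3618 = 137485/38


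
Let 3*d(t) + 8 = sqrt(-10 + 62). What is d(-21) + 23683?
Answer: 71041/3 + 2*sqrt(13)/3 ≈ 23683.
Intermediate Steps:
d(t) = -8/3 + 2*sqrt(13)/3 (d(t) = -8/3 + sqrt(-10 + 62)/3 = -8/3 + sqrt(52)/3 = -8/3 + (2*sqrt(13))/3 = -8/3 + 2*sqrt(13)/3)
d(-21) + 23683 = (-8/3 + 2*sqrt(13)/3) + 23683 = 71041/3 + 2*sqrt(13)/3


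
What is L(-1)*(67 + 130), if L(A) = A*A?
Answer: 197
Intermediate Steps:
L(A) = A**2
L(-1)*(67 + 130) = (-1)**2*(67 + 130) = 1*197 = 197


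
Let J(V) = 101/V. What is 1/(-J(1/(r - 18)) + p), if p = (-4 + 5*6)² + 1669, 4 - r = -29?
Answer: 1/830 ≈ 0.0012048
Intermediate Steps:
r = 33 (r = 4 - 1*(-29) = 4 + 29 = 33)
p = 2345 (p = (-4 + 30)² + 1669 = 26² + 1669 = 676 + 1669 = 2345)
1/(-J(1/(r - 18)) + p) = 1/(-101/(1/(33 - 18)) + 2345) = 1/(-101/(1/15) + 2345) = 1/(-101/1/15 + 2345) = 1/(-101*15 + 2345) = 1/(-1*1515 + 2345) = 1/(-1515 + 2345) = 1/830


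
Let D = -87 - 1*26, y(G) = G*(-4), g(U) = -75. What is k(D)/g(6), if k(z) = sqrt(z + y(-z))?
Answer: -I*sqrt(565)/75 ≈ -0.31693*I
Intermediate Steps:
y(G) = -4*G
D = -113 (D = -87 - 26 = -113)
k(z) = sqrt(5)*sqrt(z) (k(z) = sqrt(z - (-4)*z) = sqrt(z + 4*z) = sqrt(5*z) = sqrt(5)*sqrt(z))
k(D)/g(6) = (sqrt(5)*sqrt(-113))/(-75) = (sqrt(5)*(I*sqrt(113)))*(-1/75) = (I*sqrt(565))*(-1/75) = -I*sqrt(565)/75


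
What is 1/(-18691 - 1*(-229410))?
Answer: 1/210719 ≈ 4.7457e-6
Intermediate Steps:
1/(-18691 - 1*(-229410)) = 1/(-18691 + 229410) = 1/210719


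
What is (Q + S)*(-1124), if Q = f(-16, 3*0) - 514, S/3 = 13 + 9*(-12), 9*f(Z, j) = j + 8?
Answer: 8073692/9 ≈ 8.9708e+5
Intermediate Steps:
f(Z, j) = 8/9 + j/9 (f(Z, j) = (j + 8)/9 = (8 + j)/9 = 8/9 + j/9)
S = -285 (S = 3*(13 + 9*(-12)) = 3*(13 - 108) = 3*(-95) = -285)
Q = -4618/9 (Q = (8/9 + (3*0)/9) - 514 = (8/9 + (⅑)*0) - 514 = (8/9 + 0) - 514 = 8/9 - 514 = -4618/9 ≈ -513.11)
(Q + S)*(-1124) = (-4618/9 - 285)*(-1124) = -7183/9*(-1124) = 8073692/9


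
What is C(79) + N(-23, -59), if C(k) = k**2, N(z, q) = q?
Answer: 6182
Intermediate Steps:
C(79) + N(-23, -59) = 79**2 - 59 = 6241 - 59 = 6182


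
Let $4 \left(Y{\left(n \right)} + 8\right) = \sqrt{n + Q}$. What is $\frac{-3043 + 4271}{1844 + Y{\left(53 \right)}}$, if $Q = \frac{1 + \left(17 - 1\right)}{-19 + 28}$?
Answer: $\frac{162331776}{242704265} - \frac{7368 \sqrt{494}}{242704265} \approx 0.66817$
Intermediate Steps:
$Q = \frac{17}{9}$ ($Q = \frac{1 + \left(17 - 1\right)}{9} = \left(1 + 16\right) \frac{1}{9} = 17 \cdot \frac{1}{9} = \frac{17}{9} \approx 1.8889$)
$Y{\left(n \right)} = -8 + \frac{\sqrt{\frac{17}{9} + n}}{4}$ ($Y{\left(n \right)} = -8 + \frac{\sqrt{n + \frac{17}{9}}}{4} = -8 + \frac{\sqrt{\frac{17}{9} + n}}{4}$)
$\frac{-3043 + 4271}{1844 + Y{\left(53 \right)}} = \frac{-3043 + 4271}{1844 - \left(8 - \frac{\sqrt{17 + 9 \cdot 53}}{12}\right)} = \frac{1228}{1844 - \left(8 - \frac{\sqrt{17 + 477}}{12}\right)} = \frac{1228}{1844 - \left(8 - \frac{\sqrt{494}}{12}\right)} = \frac{1228}{1836 + \frac{\sqrt{494}}{12}}$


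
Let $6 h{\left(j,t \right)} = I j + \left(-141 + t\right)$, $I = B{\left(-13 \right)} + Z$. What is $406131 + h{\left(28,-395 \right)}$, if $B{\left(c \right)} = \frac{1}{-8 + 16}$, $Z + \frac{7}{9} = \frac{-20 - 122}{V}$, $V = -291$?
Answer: $\frac{4253684443}{10476} \approx 4.0604 \cdot 10^{5}$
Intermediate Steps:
$Z = - \frac{253}{873}$ ($Z = - \frac{7}{9} + \frac{-20 - 122}{-291} = - \frac{7}{9} - - \frac{142}{291} = - \frac{7}{9} + \frac{142}{291} = - \frac{253}{873} \approx -0.28981$)
$B{\left(c \right)} = \frac{1}{8}$
$I = - \frac{1151}{6984}$ ($I = \frac{1}{8} - \frac{253}{873} = - \frac{1151}{6984} \approx -0.16481$)
$h{\left(j,t \right)} = - \frac{47}{2} - \frac{1151 j}{41904} + \frac{t}{6}$ ($h{\left(j,t \right)} = \frac{- \frac{1151 j}{6984} + \left(-141 + t\right)}{6} = \frac{-141 + t - \frac{1151 j}{6984}}{6} = - \frac{47}{2} - \frac{1151 j}{41904} + \frac{t}{6}$)
$406131 + h{\left(28,-395 \right)} = 406131 - \frac{943913}{10476} = \frac{4253684443}{10476}$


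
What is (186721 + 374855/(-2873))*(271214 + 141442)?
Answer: 17016491619936/221 ≈ 7.6998e+10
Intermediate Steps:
(186721 + 374855/(-2873))*(271214 + 141442) = (186721 + 374855*(-1/2873))*412656 = (186721 - 28835/221)*412656 = (41236506/221)*412656 = 17016491619936/221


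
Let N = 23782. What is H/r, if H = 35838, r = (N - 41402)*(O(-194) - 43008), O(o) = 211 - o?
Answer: 543/11373710 ≈ 4.7742e-5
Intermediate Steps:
r = 750664860 (r = (23782 - 41402)*((211 - 1*(-194)) - 43008) = -17620*((211 + 194) - 43008) = -17620*(405 - 43008) = -17620*(-42603) = 750664860)
H/r = 35838/750664860 = 35838*(1/750664860) = 543/11373710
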